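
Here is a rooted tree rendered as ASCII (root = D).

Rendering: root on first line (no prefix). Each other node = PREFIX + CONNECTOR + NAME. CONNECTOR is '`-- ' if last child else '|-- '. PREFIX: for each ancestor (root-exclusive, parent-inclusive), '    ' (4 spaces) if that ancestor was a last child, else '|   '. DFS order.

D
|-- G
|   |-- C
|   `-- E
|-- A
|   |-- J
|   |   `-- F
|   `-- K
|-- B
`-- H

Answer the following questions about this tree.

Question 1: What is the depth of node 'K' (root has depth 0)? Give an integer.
Path from root to K: D -> A -> K
Depth = number of edges = 2

Answer: 2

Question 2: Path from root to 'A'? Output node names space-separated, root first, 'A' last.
Walk down from root: D -> A

Answer: D A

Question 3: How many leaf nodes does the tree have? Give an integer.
Answer: 6

Derivation:
Leaves (nodes with no children): B, C, E, F, H, K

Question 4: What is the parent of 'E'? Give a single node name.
Scan adjacency: E appears as child of G

Answer: G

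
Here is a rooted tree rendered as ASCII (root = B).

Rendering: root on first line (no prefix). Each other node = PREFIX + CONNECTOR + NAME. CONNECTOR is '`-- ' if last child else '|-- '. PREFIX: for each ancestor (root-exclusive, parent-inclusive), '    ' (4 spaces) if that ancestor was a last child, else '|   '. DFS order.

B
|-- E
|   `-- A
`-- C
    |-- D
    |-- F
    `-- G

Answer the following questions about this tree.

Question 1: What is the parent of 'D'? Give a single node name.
Scan adjacency: D appears as child of C

Answer: C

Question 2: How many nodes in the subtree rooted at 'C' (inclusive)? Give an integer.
Answer: 4

Derivation:
Subtree rooted at C contains: C, D, F, G
Count = 4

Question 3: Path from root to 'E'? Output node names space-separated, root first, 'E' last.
Walk down from root: B -> E

Answer: B E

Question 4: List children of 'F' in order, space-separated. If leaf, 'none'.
Answer: none

Derivation:
Node F's children (from adjacency): (leaf)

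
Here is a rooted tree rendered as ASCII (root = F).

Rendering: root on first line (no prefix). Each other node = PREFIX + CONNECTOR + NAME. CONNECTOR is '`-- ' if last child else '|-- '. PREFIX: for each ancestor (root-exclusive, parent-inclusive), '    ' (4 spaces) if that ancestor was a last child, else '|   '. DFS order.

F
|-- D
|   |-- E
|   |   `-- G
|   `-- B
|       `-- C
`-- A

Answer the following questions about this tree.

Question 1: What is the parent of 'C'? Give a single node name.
Scan adjacency: C appears as child of B

Answer: B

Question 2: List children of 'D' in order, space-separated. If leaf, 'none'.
Answer: E B

Derivation:
Node D's children (from adjacency): E, B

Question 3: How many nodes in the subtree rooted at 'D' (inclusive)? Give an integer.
Answer: 5

Derivation:
Subtree rooted at D contains: B, C, D, E, G
Count = 5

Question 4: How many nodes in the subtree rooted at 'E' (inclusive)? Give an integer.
Subtree rooted at E contains: E, G
Count = 2

Answer: 2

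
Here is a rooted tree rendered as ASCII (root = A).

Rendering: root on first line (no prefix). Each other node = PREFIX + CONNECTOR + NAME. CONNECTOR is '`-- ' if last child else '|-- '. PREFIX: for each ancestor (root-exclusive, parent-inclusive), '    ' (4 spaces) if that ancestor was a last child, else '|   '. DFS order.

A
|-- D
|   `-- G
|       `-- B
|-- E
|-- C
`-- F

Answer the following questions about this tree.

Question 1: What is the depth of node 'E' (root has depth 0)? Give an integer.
Path from root to E: A -> E
Depth = number of edges = 1

Answer: 1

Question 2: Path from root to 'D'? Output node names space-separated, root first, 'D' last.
Answer: A D

Derivation:
Walk down from root: A -> D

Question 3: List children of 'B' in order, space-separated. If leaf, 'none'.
Answer: none

Derivation:
Node B's children (from adjacency): (leaf)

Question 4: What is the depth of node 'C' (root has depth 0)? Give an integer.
Answer: 1

Derivation:
Path from root to C: A -> C
Depth = number of edges = 1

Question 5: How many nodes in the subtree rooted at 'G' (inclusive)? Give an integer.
Answer: 2

Derivation:
Subtree rooted at G contains: B, G
Count = 2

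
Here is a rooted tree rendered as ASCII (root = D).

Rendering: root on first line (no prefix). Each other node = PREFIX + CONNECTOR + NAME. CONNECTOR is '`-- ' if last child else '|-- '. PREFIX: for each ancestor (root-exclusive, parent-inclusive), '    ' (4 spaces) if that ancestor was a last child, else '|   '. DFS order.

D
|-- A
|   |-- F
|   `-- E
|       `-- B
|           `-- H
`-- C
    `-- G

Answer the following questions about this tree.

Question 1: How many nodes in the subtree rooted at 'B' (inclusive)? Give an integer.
Subtree rooted at B contains: B, H
Count = 2

Answer: 2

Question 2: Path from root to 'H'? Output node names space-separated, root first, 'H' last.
Walk down from root: D -> A -> E -> B -> H

Answer: D A E B H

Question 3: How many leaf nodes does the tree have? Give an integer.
Answer: 3

Derivation:
Leaves (nodes with no children): F, G, H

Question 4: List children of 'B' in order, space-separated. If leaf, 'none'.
Node B's children (from adjacency): H

Answer: H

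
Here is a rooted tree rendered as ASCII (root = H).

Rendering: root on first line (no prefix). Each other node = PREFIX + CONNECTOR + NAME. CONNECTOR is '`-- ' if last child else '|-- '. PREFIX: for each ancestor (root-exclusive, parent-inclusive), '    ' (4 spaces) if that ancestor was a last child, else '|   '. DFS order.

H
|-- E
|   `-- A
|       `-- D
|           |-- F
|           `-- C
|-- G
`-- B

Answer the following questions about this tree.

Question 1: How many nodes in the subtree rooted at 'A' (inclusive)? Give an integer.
Answer: 4

Derivation:
Subtree rooted at A contains: A, C, D, F
Count = 4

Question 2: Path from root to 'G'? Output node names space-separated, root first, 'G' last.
Walk down from root: H -> G

Answer: H G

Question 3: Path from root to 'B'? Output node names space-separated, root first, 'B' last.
Walk down from root: H -> B

Answer: H B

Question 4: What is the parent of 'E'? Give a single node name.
Answer: H

Derivation:
Scan adjacency: E appears as child of H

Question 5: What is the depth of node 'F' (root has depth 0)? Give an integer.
Path from root to F: H -> E -> A -> D -> F
Depth = number of edges = 4

Answer: 4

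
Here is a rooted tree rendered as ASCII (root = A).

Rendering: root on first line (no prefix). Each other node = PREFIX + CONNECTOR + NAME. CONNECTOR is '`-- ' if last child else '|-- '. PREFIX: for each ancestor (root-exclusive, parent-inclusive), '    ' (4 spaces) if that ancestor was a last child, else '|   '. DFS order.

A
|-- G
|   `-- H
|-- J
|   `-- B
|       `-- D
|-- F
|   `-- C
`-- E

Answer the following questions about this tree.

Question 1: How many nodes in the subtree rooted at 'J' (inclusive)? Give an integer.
Answer: 3

Derivation:
Subtree rooted at J contains: B, D, J
Count = 3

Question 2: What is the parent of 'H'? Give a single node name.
Scan adjacency: H appears as child of G

Answer: G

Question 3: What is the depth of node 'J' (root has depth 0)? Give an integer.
Answer: 1

Derivation:
Path from root to J: A -> J
Depth = number of edges = 1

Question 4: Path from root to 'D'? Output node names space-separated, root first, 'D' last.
Answer: A J B D

Derivation:
Walk down from root: A -> J -> B -> D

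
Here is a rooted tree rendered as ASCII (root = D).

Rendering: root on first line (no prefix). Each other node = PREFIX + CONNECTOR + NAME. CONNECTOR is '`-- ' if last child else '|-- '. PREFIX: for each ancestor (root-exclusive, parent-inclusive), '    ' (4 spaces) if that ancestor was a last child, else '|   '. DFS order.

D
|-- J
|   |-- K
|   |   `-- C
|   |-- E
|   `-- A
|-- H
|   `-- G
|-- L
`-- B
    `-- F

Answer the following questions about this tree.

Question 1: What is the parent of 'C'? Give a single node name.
Answer: K

Derivation:
Scan adjacency: C appears as child of K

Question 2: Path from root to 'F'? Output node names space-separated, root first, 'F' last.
Answer: D B F

Derivation:
Walk down from root: D -> B -> F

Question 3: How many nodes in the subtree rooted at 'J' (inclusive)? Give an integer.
Answer: 5

Derivation:
Subtree rooted at J contains: A, C, E, J, K
Count = 5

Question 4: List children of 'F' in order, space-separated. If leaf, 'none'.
Node F's children (from adjacency): (leaf)

Answer: none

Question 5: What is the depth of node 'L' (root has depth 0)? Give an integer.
Path from root to L: D -> L
Depth = number of edges = 1

Answer: 1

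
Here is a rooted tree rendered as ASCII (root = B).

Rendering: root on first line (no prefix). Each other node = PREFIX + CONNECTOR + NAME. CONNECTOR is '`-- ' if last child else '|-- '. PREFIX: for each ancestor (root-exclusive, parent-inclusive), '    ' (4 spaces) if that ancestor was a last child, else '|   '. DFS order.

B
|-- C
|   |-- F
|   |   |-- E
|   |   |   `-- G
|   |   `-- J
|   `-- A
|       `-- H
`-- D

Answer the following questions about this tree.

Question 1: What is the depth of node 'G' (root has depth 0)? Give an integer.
Answer: 4

Derivation:
Path from root to G: B -> C -> F -> E -> G
Depth = number of edges = 4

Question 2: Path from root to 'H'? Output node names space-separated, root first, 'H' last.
Walk down from root: B -> C -> A -> H

Answer: B C A H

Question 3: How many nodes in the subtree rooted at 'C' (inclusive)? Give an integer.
Answer: 7

Derivation:
Subtree rooted at C contains: A, C, E, F, G, H, J
Count = 7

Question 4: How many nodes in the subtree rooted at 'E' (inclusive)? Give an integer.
Answer: 2

Derivation:
Subtree rooted at E contains: E, G
Count = 2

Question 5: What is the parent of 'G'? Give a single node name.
Answer: E

Derivation:
Scan adjacency: G appears as child of E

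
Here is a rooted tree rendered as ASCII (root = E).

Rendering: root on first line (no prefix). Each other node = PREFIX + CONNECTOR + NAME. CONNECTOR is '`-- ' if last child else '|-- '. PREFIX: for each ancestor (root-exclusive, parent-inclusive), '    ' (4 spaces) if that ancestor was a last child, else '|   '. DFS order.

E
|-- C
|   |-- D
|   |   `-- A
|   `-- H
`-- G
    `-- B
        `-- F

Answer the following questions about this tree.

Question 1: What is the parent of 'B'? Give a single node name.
Scan adjacency: B appears as child of G

Answer: G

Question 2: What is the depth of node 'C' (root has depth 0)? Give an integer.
Answer: 1

Derivation:
Path from root to C: E -> C
Depth = number of edges = 1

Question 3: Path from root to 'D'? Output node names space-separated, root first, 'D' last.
Answer: E C D

Derivation:
Walk down from root: E -> C -> D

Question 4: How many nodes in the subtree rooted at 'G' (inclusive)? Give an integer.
Answer: 3

Derivation:
Subtree rooted at G contains: B, F, G
Count = 3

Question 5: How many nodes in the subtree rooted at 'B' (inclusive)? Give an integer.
Answer: 2

Derivation:
Subtree rooted at B contains: B, F
Count = 2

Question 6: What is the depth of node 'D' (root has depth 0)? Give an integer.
Path from root to D: E -> C -> D
Depth = number of edges = 2

Answer: 2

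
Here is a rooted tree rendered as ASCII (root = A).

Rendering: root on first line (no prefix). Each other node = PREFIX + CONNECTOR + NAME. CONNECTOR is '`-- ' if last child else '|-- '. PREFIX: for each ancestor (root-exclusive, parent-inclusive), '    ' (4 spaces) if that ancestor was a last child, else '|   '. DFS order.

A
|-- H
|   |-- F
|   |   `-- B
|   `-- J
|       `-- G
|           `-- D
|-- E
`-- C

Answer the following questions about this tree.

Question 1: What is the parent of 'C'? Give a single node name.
Answer: A

Derivation:
Scan adjacency: C appears as child of A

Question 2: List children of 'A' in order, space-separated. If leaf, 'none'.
Node A's children (from adjacency): H, E, C

Answer: H E C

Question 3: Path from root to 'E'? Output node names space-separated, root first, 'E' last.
Walk down from root: A -> E

Answer: A E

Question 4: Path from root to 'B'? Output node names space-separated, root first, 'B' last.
Walk down from root: A -> H -> F -> B

Answer: A H F B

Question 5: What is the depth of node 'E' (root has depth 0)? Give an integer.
Answer: 1

Derivation:
Path from root to E: A -> E
Depth = number of edges = 1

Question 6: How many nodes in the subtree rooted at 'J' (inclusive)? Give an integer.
Subtree rooted at J contains: D, G, J
Count = 3

Answer: 3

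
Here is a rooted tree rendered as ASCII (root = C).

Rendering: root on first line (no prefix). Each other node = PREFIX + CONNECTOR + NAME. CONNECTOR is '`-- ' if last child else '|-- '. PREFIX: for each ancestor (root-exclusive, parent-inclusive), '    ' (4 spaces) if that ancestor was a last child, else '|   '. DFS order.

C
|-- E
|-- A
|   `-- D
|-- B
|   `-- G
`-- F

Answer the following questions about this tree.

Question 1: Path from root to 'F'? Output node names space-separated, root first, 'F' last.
Walk down from root: C -> F

Answer: C F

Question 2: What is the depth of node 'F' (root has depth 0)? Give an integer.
Answer: 1

Derivation:
Path from root to F: C -> F
Depth = number of edges = 1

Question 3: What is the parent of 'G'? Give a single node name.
Answer: B

Derivation:
Scan adjacency: G appears as child of B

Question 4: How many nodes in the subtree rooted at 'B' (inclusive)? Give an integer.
Subtree rooted at B contains: B, G
Count = 2

Answer: 2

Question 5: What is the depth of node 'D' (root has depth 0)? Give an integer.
Path from root to D: C -> A -> D
Depth = number of edges = 2

Answer: 2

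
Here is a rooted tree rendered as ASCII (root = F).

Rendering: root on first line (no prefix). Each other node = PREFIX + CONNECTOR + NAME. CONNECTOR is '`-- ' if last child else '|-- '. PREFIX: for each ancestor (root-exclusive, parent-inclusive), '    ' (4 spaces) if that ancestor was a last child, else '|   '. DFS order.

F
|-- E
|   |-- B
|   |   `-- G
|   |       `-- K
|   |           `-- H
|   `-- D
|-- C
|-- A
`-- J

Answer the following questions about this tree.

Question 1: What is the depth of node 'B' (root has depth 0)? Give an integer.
Answer: 2

Derivation:
Path from root to B: F -> E -> B
Depth = number of edges = 2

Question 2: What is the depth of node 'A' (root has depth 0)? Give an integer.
Answer: 1

Derivation:
Path from root to A: F -> A
Depth = number of edges = 1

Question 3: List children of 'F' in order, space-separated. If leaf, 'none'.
Answer: E C A J

Derivation:
Node F's children (from adjacency): E, C, A, J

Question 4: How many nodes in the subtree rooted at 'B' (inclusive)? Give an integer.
Subtree rooted at B contains: B, G, H, K
Count = 4

Answer: 4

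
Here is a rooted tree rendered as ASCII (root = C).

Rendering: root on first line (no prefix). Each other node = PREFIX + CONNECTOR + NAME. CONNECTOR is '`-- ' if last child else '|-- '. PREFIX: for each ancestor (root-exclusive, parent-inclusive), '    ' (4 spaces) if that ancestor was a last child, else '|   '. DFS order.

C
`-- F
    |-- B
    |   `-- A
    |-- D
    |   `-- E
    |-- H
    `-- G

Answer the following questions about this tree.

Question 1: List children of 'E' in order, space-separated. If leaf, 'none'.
Node E's children (from adjacency): (leaf)

Answer: none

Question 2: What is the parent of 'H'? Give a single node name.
Scan adjacency: H appears as child of F

Answer: F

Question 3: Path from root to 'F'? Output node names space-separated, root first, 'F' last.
Answer: C F

Derivation:
Walk down from root: C -> F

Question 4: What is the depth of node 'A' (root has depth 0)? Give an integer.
Answer: 3

Derivation:
Path from root to A: C -> F -> B -> A
Depth = number of edges = 3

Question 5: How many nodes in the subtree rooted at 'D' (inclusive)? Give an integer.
Answer: 2

Derivation:
Subtree rooted at D contains: D, E
Count = 2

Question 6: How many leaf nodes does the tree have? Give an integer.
Leaves (nodes with no children): A, E, G, H

Answer: 4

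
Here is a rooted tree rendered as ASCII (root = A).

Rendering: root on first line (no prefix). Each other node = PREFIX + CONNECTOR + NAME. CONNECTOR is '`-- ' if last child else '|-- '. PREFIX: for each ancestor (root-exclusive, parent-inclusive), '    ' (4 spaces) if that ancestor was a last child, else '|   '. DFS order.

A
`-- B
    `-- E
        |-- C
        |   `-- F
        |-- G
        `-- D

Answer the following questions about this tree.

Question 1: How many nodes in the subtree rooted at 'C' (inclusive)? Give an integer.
Answer: 2

Derivation:
Subtree rooted at C contains: C, F
Count = 2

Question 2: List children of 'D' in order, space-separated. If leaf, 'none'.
Answer: none

Derivation:
Node D's children (from adjacency): (leaf)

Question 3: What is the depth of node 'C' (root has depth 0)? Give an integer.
Answer: 3

Derivation:
Path from root to C: A -> B -> E -> C
Depth = number of edges = 3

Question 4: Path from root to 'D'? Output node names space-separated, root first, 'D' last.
Answer: A B E D

Derivation:
Walk down from root: A -> B -> E -> D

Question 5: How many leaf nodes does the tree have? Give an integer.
Leaves (nodes with no children): D, F, G

Answer: 3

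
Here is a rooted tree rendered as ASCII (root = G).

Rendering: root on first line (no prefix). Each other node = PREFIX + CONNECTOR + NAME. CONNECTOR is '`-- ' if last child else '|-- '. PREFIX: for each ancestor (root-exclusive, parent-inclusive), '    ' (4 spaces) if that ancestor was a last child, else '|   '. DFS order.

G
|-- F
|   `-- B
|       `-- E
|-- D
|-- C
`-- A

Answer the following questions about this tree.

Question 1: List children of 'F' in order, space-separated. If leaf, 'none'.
Node F's children (from adjacency): B

Answer: B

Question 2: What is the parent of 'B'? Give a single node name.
Answer: F

Derivation:
Scan adjacency: B appears as child of F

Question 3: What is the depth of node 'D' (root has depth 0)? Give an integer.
Path from root to D: G -> D
Depth = number of edges = 1

Answer: 1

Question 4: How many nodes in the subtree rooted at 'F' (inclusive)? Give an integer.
Answer: 3

Derivation:
Subtree rooted at F contains: B, E, F
Count = 3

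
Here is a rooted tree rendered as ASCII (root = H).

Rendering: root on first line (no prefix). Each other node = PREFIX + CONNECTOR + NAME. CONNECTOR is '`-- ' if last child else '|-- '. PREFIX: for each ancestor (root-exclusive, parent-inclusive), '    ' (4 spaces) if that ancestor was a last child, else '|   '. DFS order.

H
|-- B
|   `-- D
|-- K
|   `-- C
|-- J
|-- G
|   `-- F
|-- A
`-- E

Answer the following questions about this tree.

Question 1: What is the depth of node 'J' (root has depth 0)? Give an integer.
Answer: 1

Derivation:
Path from root to J: H -> J
Depth = number of edges = 1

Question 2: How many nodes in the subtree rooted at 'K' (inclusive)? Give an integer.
Answer: 2

Derivation:
Subtree rooted at K contains: C, K
Count = 2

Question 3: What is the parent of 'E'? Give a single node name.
Scan adjacency: E appears as child of H

Answer: H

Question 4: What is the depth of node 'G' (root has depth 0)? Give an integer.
Answer: 1

Derivation:
Path from root to G: H -> G
Depth = number of edges = 1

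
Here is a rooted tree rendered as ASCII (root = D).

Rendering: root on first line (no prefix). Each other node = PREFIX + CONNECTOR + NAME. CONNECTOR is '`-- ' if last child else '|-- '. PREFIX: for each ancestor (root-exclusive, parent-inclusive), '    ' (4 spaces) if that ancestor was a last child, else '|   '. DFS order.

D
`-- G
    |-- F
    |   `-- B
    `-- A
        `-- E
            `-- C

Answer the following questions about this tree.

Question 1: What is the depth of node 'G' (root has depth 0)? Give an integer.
Answer: 1

Derivation:
Path from root to G: D -> G
Depth = number of edges = 1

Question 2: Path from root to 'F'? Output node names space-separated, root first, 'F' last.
Walk down from root: D -> G -> F

Answer: D G F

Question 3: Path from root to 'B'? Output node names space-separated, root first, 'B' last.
Answer: D G F B

Derivation:
Walk down from root: D -> G -> F -> B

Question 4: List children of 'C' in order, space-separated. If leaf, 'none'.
Answer: none

Derivation:
Node C's children (from adjacency): (leaf)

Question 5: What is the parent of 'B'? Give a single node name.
Answer: F

Derivation:
Scan adjacency: B appears as child of F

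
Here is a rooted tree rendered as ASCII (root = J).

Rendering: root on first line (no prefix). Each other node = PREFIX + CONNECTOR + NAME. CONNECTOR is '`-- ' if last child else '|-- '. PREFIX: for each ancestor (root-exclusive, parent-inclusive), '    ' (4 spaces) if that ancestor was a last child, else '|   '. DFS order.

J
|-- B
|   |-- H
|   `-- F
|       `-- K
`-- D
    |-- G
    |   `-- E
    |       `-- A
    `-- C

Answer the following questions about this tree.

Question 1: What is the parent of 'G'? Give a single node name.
Scan adjacency: G appears as child of D

Answer: D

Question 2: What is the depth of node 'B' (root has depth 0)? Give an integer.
Answer: 1

Derivation:
Path from root to B: J -> B
Depth = number of edges = 1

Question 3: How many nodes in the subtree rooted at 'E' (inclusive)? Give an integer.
Subtree rooted at E contains: A, E
Count = 2

Answer: 2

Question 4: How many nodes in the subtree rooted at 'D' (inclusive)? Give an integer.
Subtree rooted at D contains: A, C, D, E, G
Count = 5

Answer: 5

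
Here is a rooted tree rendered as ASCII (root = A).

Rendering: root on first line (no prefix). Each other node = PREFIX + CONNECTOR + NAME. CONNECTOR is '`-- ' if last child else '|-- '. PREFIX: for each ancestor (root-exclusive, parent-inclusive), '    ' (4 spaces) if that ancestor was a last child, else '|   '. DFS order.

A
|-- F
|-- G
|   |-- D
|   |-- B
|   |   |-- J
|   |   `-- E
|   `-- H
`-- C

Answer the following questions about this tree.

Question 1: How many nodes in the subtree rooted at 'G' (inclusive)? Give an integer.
Answer: 6

Derivation:
Subtree rooted at G contains: B, D, E, G, H, J
Count = 6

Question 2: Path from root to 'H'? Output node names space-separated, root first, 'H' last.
Walk down from root: A -> G -> H

Answer: A G H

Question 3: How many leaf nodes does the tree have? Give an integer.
Answer: 6

Derivation:
Leaves (nodes with no children): C, D, E, F, H, J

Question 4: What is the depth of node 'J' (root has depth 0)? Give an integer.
Answer: 3

Derivation:
Path from root to J: A -> G -> B -> J
Depth = number of edges = 3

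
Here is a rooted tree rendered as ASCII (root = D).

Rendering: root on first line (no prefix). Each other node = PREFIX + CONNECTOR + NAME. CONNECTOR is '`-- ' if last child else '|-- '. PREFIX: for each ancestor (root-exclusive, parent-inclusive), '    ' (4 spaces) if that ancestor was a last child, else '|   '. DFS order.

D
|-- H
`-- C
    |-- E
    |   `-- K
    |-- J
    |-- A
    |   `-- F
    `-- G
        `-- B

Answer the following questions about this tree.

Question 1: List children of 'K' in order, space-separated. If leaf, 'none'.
Node K's children (from adjacency): (leaf)

Answer: none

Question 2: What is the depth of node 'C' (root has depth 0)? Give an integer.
Path from root to C: D -> C
Depth = number of edges = 1

Answer: 1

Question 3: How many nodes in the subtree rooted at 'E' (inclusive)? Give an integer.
Subtree rooted at E contains: E, K
Count = 2

Answer: 2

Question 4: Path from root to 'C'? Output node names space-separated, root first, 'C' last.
Walk down from root: D -> C

Answer: D C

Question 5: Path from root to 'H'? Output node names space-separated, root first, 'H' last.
Answer: D H

Derivation:
Walk down from root: D -> H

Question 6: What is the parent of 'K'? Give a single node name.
Scan adjacency: K appears as child of E

Answer: E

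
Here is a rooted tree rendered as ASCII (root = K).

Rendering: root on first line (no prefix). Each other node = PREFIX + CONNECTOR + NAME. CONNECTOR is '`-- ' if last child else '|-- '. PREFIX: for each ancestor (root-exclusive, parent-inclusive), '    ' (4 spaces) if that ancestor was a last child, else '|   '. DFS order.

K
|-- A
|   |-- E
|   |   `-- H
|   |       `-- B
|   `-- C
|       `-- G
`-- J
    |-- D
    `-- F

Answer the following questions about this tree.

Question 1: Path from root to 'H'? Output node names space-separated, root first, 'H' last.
Answer: K A E H

Derivation:
Walk down from root: K -> A -> E -> H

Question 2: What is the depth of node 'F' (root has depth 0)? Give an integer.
Answer: 2

Derivation:
Path from root to F: K -> J -> F
Depth = number of edges = 2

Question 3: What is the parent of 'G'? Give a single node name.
Answer: C

Derivation:
Scan adjacency: G appears as child of C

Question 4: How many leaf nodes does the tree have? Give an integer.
Answer: 4

Derivation:
Leaves (nodes with no children): B, D, F, G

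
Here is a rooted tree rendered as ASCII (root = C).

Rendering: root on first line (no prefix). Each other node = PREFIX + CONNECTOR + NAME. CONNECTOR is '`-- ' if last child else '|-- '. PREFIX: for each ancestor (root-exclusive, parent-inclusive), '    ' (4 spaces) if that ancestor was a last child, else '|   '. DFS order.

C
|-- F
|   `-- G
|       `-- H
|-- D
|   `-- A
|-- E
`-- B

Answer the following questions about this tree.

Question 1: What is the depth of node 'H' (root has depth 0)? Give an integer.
Answer: 3

Derivation:
Path from root to H: C -> F -> G -> H
Depth = number of edges = 3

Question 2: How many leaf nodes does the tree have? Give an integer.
Leaves (nodes with no children): A, B, E, H

Answer: 4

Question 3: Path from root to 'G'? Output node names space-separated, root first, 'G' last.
Walk down from root: C -> F -> G

Answer: C F G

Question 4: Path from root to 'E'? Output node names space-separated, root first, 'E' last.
Walk down from root: C -> E

Answer: C E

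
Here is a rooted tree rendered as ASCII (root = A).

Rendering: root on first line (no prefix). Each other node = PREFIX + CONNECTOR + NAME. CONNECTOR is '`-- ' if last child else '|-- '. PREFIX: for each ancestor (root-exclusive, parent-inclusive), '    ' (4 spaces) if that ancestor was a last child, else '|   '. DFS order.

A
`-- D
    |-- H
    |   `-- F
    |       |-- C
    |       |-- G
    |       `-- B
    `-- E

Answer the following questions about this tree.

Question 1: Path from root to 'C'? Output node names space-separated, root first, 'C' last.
Walk down from root: A -> D -> H -> F -> C

Answer: A D H F C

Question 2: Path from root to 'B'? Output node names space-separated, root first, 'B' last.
Walk down from root: A -> D -> H -> F -> B

Answer: A D H F B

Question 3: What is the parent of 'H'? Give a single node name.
Answer: D

Derivation:
Scan adjacency: H appears as child of D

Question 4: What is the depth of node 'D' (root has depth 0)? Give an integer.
Answer: 1

Derivation:
Path from root to D: A -> D
Depth = number of edges = 1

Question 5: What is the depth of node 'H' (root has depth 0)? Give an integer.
Path from root to H: A -> D -> H
Depth = number of edges = 2

Answer: 2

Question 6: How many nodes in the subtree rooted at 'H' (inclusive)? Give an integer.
Answer: 5

Derivation:
Subtree rooted at H contains: B, C, F, G, H
Count = 5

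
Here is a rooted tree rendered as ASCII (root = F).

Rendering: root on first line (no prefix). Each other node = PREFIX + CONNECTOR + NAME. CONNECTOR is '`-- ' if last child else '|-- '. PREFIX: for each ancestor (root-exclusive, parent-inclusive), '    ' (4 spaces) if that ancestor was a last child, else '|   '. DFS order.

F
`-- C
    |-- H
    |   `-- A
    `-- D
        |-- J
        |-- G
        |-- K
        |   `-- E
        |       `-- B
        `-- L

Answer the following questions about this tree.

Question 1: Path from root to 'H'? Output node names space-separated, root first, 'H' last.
Answer: F C H

Derivation:
Walk down from root: F -> C -> H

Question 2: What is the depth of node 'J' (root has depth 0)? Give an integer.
Answer: 3

Derivation:
Path from root to J: F -> C -> D -> J
Depth = number of edges = 3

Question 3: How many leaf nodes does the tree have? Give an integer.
Leaves (nodes with no children): A, B, G, J, L

Answer: 5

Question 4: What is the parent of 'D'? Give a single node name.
Answer: C

Derivation:
Scan adjacency: D appears as child of C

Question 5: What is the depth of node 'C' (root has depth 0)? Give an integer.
Path from root to C: F -> C
Depth = number of edges = 1

Answer: 1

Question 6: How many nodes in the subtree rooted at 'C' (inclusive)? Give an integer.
Answer: 10

Derivation:
Subtree rooted at C contains: A, B, C, D, E, G, H, J, K, L
Count = 10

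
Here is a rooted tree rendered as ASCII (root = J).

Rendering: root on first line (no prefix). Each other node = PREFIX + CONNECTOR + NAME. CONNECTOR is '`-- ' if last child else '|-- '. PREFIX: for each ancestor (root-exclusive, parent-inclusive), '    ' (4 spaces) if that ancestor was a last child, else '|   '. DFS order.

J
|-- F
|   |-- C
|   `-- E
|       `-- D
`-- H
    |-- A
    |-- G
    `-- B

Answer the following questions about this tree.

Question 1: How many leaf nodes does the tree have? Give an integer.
Leaves (nodes with no children): A, B, C, D, G

Answer: 5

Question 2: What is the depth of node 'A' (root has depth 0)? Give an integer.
Path from root to A: J -> H -> A
Depth = number of edges = 2

Answer: 2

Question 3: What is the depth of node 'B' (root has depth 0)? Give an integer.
Answer: 2

Derivation:
Path from root to B: J -> H -> B
Depth = number of edges = 2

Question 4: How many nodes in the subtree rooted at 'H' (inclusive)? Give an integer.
Answer: 4

Derivation:
Subtree rooted at H contains: A, B, G, H
Count = 4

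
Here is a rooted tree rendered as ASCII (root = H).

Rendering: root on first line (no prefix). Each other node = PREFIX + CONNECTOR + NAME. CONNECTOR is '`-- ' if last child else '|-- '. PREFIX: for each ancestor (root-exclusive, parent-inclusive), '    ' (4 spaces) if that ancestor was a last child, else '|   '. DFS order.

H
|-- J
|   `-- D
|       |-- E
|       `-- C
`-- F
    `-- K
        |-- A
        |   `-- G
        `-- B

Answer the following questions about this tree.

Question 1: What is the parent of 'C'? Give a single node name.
Scan adjacency: C appears as child of D

Answer: D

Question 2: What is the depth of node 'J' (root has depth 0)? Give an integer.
Answer: 1

Derivation:
Path from root to J: H -> J
Depth = number of edges = 1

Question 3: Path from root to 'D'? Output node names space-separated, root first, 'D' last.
Walk down from root: H -> J -> D

Answer: H J D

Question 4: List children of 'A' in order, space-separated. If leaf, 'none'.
Answer: G

Derivation:
Node A's children (from adjacency): G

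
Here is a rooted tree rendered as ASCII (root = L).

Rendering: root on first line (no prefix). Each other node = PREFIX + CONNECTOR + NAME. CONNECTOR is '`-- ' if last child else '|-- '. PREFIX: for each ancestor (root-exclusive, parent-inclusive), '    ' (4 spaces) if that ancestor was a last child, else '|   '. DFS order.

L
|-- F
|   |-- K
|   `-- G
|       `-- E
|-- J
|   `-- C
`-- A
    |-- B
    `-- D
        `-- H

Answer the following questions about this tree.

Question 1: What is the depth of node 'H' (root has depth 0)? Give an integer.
Answer: 3

Derivation:
Path from root to H: L -> A -> D -> H
Depth = number of edges = 3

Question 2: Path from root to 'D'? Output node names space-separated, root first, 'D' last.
Answer: L A D

Derivation:
Walk down from root: L -> A -> D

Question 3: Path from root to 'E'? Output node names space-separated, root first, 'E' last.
Answer: L F G E

Derivation:
Walk down from root: L -> F -> G -> E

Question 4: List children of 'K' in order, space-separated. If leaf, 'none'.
Answer: none

Derivation:
Node K's children (from adjacency): (leaf)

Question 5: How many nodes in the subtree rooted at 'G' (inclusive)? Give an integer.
Subtree rooted at G contains: E, G
Count = 2

Answer: 2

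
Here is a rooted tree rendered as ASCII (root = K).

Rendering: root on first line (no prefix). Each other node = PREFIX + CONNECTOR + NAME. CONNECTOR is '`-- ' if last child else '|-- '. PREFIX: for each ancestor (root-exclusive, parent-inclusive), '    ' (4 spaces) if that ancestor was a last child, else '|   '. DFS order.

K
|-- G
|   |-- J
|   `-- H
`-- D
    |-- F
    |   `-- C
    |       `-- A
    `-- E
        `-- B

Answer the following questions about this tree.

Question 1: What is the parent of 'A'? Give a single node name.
Answer: C

Derivation:
Scan adjacency: A appears as child of C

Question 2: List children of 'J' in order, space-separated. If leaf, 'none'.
Answer: none

Derivation:
Node J's children (from adjacency): (leaf)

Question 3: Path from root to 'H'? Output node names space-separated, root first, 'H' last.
Answer: K G H

Derivation:
Walk down from root: K -> G -> H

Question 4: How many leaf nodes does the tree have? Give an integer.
Leaves (nodes with no children): A, B, H, J

Answer: 4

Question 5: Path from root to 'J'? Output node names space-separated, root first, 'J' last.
Answer: K G J

Derivation:
Walk down from root: K -> G -> J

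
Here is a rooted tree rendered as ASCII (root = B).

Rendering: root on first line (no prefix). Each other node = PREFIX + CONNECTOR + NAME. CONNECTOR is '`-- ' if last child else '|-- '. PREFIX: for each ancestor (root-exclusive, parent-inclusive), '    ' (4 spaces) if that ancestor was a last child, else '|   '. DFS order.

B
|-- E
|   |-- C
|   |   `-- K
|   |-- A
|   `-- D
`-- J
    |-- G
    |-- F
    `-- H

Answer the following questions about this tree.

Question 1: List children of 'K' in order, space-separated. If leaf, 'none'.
Answer: none

Derivation:
Node K's children (from adjacency): (leaf)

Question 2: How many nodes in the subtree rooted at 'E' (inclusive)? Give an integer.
Subtree rooted at E contains: A, C, D, E, K
Count = 5

Answer: 5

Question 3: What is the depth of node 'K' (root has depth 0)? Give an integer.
Path from root to K: B -> E -> C -> K
Depth = number of edges = 3

Answer: 3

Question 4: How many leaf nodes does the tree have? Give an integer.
Answer: 6

Derivation:
Leaves (nodes with no children): A, D, F, G, H, K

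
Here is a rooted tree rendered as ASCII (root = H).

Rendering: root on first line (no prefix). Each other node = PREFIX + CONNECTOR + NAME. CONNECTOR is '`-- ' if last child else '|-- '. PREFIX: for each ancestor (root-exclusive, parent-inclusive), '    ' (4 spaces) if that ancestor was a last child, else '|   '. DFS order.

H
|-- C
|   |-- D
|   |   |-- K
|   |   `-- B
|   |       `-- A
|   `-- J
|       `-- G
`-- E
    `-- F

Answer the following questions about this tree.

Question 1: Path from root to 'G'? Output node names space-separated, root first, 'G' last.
Walk down from root: H -> C -> J -> G

Answer: H C J G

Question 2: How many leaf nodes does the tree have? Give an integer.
Answer: 4

Derivation:
Leaves (nodes with no children): A, F, G, K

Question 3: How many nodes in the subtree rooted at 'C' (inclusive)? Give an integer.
Subtree rooted at C contains: A, B, C, D, G, J, K
Count = 7

Answer: 7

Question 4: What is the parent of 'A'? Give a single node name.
Scan adjacency: A appears as child of B

Answer: B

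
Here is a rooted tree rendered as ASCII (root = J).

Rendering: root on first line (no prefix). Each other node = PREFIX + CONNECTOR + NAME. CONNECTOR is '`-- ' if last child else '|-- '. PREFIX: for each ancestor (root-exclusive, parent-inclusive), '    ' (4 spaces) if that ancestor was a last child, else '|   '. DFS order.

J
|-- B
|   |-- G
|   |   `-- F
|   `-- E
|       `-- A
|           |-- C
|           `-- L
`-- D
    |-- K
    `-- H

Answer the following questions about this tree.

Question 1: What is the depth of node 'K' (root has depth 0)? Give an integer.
Answer: 2

Derivation:
Path from root to K: J -> D -> K
Depth = number of edges = 2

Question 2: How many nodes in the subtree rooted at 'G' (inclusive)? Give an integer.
Subtree rooted at G contains: F, G
Count = 2

Answer: 2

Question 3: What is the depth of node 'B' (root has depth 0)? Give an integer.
Path from root to B: J -> B
Depth = number of edges = 1

Answer: 1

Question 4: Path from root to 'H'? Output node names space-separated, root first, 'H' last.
Walk down from root: J -> D -> H

Answer: J D H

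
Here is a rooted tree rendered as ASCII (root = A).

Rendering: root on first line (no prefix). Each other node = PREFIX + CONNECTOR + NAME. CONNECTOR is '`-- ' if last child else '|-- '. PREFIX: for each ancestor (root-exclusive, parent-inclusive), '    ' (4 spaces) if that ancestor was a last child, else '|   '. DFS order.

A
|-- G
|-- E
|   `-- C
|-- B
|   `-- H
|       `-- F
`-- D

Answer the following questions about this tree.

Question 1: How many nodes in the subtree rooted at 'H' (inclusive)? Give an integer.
Subtree rooted at H contains: F, H
Count = 2

Answer: 2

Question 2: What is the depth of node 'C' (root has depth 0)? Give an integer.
Answer: 2

Derivation:
Path from root to C: A -> E -> C
Depth = number of edges = 2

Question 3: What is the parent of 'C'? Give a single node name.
Scan adjacency: C appears as child of E

Answer: E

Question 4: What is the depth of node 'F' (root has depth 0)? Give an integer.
Answer: 3

Derivation:
Path from root to F: A -> B -> H -> F
Depth = number of edges = 3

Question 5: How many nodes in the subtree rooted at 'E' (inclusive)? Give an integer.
Subtree rooted at E contains: C, E
Count = 2

Answer: 2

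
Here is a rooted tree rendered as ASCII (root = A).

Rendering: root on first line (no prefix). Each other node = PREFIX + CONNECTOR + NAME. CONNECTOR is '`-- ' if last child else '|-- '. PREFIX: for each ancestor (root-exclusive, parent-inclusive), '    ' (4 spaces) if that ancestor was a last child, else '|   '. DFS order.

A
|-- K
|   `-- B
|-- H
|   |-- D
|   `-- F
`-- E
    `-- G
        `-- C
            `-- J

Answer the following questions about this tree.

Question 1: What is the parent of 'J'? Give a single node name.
Scan adjacency: J appears as child of C

Answer: C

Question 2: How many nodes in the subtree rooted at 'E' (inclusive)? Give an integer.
Answer: 4

Derivation:
Subtree rooted at E contains: C, E, G, J
Count = 4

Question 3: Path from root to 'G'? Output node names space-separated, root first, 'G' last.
Answer: A E G

Derivation:
Walk down from root: A -> E -> G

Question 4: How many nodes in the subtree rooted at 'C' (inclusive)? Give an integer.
Subtree rooted at C contains: C, J
Count = 2

Answer: 2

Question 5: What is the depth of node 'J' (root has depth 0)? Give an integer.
Path from root to J: A -> E -> G -> C -> J
Depth = number of edges = 4

Answer: 4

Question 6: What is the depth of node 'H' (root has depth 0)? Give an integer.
Answer: 1

Derivation:
Path from root to H: A -> H
Depth = number of edges = 1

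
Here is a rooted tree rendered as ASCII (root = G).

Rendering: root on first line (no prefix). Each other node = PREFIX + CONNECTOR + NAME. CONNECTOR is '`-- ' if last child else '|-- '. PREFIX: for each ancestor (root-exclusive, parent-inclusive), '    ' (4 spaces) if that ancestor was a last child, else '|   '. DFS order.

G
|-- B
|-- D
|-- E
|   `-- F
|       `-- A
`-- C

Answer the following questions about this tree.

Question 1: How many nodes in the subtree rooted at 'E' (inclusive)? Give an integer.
Answer: 3

Derivation:
Subtree rooted at E contains: A, E, F
Count = 3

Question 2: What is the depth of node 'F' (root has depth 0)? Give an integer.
Answer: 2

Derivation:
Path from root to F: G -> E -> F
Depth = number of edges = 2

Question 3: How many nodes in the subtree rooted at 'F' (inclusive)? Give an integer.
Answer: 2

Derivation:
Subtree rooted at F contains: A, F
Count = 2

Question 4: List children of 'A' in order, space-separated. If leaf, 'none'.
Node A's children (from adjacency): (leaf)

Answer: none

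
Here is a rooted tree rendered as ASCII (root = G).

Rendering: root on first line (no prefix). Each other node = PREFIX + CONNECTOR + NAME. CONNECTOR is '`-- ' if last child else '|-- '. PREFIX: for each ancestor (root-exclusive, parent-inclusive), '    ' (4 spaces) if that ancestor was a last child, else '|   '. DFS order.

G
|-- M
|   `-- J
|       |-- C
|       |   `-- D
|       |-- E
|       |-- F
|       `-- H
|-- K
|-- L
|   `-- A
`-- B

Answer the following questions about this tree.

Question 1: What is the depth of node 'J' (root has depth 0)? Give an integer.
Answer: 2

Derivation:
Path from root to J: G -> M -> J
Depth = number of edges = 2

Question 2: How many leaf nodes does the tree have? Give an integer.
Answer: 7

Derivation:
Leaves (nodes with no children): A, B, D, E, F, H, K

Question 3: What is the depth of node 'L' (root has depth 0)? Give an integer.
Answer: 1

Derivation:
Path from root to L: G -> L
Depth = number of edges = 1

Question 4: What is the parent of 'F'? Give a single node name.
Answer: J

Derivation:
Scan adjacency: F appears as child of J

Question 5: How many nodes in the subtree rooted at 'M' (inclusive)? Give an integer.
Subtree rooted at M contains: C, D, E, F, H, J, M
Count = 7

Answer: 7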